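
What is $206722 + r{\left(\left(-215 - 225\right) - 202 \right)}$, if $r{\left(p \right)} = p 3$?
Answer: $204796$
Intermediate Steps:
$r{\left(p \right)} = 3 p$
$206722 + r{\left(\left(-215 - 225\right) - 202 \right)} = 206722 + 3 \left(\left(-215 - 225\right) - 202\right) = 206722 + 3 \left(-440 - 202\right) = 206722 + 3 \left(-642\right) = 206722 - 1926 = 204796$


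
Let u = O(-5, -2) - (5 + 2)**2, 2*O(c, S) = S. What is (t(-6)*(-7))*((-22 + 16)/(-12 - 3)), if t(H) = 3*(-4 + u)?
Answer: 2268/5 ≈ 453.60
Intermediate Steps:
O(c, S) = S/2
u = -50 (u = (1/2)*(-2) - (5 + 2)**2 = -1 - 1*7**2 = -1 - 1*49 = -1 - 49 = -50)
t(H) = -162 (t(H) = 3*(-4 - 50) = 3*(-54) = -162)
(t(-6)*(-7))*((-22 + 16)/(-12 - 3)) = (-162*(-7))*((-22 + 16)/(-12 - 3)) = 1134*(-6/(-15)) = 1134*(-6*(-1/15)) = 1134*(2/5) = 2268/5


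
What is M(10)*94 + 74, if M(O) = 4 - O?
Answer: -490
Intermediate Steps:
M(10)*94 + 74 = (4 - 1*10)*94 + 74 = (4 - 10)*94 + 74 = -6*94 + 74 = -564 + 74 = -490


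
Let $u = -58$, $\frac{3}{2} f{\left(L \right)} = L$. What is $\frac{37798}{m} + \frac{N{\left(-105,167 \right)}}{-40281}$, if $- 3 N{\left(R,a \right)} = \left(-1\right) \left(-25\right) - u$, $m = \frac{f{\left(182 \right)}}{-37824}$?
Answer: $- \frac{129574349511199}{10996713} \approx -1.1783 \cdot 10^{7}$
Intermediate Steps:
$f{\left(L \right)} = \frac{2 L}{3}$
$m = - \frac{91}{28368}$ ($m = \frac{\frac{2}{3} \cdot 182}{-37824} = \frac{364}{3} \left(- \frac{1}{37824}\right) = - \frac{91}{28368} \approx -0.0032078$)
$N{\left(R,a \right)} = - \frac{83}{3}$ ($N{\left(R,a \right)} = - \frac{\left(-1\right) \left(-25\right) - -58}{3} = - \frac{25 + 58}{3} = \left(- \frac{1}{3}\right) 83 = - \frac{83}{3}$)
$\frac{37798}{m} + \frac{N{\left(-105,167 \right)}}{-40281} = \frac{37798}{- \frac{91}{28368}} - \frac{83}{3 \left(-40281\right)} = 37798 \left(- \frac{28368}{91}\right) - - \frac{83}{120843} = - \frac{1072253664}{91} + \frac{83}{120843} = - \frac{129574349511199}{10996713}$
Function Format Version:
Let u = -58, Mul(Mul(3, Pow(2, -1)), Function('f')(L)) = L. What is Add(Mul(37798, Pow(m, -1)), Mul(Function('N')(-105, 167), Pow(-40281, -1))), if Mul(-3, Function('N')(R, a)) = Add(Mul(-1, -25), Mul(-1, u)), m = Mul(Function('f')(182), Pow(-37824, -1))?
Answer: Rational(-129574349511199, 10996713) ≈ -1.1783e+7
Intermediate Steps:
Function('f')(L) = Mul(Rational(2, 3), L)
m = Rational(-91, 28368) (m = Mul(Mul(Rational(2, 3), 182), Pow(-37824, -1)) = Mul(Rational(364, 3), Rational(-1, 37824)) = Rational(-91, 28368) ≈ -0.0032078)
Function('N')(R, a) = Rational(-83, 3) (Function('N')(R, a) = Mul(Rational(-1, 3), Add(Mul(-1, -25), Mul(-1, -58))) = Mul(Rational(-1, 3), Add(25, 58)) = Mul(Rational(-1, 3), 83) = Rational(-83, 3))
Add(Mul(37798, Pow(m, -1)), Mul(Function('N')(-105, 167), Pow(-40281, -1))) = Add(Mul(37798, Pow(Rational(-91, 28368), -1)), Mul(Rational(-83, 3), Pow(-40281, -1))) = Add(Mul(37798, Rational(-28368, 91)), Mul(Rational(-83, 3), Rational(-1, 40281))) = Add(Rational(-1072253664, 91), Rational(83, 120843)) = Rational(-129574349511199, 10996713)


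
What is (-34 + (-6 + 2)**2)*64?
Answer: -1152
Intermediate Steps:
(-34 + (-6 + 2)**2)*64 = (-34 + (-4)**2)*64 = (-34 + 16)*64 = -18*64 = -1152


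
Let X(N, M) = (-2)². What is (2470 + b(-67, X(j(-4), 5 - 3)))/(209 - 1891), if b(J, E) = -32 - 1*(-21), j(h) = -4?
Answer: -2459/1682 ≈ -1.4620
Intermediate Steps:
X(N, M) = 4
b(J, E) = -11 (b(J, E) = -32 + 21 = -11)
(2470 + b(-67, X(j(-4), 5 - 3)))/(209 - 1891) = (2470 - 11)/(209 - 1891) = 2459/(-1682) = 2459*(-1/1682) = -2459/1682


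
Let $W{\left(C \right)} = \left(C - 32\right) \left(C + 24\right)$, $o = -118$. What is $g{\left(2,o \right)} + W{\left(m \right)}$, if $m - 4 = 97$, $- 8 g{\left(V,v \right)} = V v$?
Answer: $\frac{17309}{2} \approx 8654.5$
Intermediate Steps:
$g{\left(V,v \right)} = - \frac{V v}{8}$
$m = 101$ ($m = 4 + 97 = 101$)
$W{\left(C \right)} = \left(-32 + C\right) \left(24 + C\right)$
$g{\left(2,o \right)} + W{\left(m \right)} = \left(- \frac{1}{8}\right) 2 \left(-118\right) - \left(1576 - 10201\right) = \frac{59}{2} - -8625 = \frac{59}{2} + 8625 = \frac{17309}{2}$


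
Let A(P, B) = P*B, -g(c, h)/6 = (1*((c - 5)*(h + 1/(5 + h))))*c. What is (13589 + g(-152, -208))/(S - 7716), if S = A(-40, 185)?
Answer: -6048702967/3068548 ≈ -1971.2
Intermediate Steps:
g(c, h) = -6*c*(-5 + c)*(h + 1/(5 + h)) (g(c, h) = -6*1*((c - 5)*(h + 1/(5 + h)))*c = -6*1*((-5 + c)*(h + 1/(5 + h)))*c = -6*(-5 + c)*(h + 1/(5 + h))*c = -6*c*(-5 + c)*(h + 1/(5 + h)))
A(P, B) = B*P
S = -7400 (S = 185*(-40) = -7400)
(13589 + g(-152, -208))/(S - 7716) = (13589 + 6*(-152)*(5 - 1*(-152) + 5*(-208)² + 25*(-208) - 1*(-152)*(-208)² - 5*(-152)*(-208))/(5 - 208))/(-7400 - 7716) = (13589 + 6*(-152)*(5 + 152 + 5*43264 - 5200 - 1*(-152)*43264 - 158080)/(-203))/(-15116) = (13589 + 6*(-152)*(-1/203)*(5 + 152 + 216320 - 5200 + 6576128 - 158080))*(-1/15116) = (13589 + 6*(-152)*(-1/203)*6629325)*(-1/15116) = (13589 + 6045944400/203)*(-1/15116) = (6048702967/203)*(-1/15116) = -6048702967/3068548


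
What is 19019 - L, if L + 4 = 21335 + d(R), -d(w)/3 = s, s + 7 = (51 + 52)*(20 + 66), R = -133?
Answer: 24241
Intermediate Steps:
s = 8851 (s = -7 + (51 + 52)*(20 + 66) = -7 + 103*86 = -7 + 8858 = 8851)
d(w) = -26553 (d(w) = -3*8851 = -26553)
L = -5222 (L = -4 + (21335 - 26553) = -4 - 5218 = -5222)
19019 - L = 19019 - 1*(-5222) = 19019 + 5222 = 24241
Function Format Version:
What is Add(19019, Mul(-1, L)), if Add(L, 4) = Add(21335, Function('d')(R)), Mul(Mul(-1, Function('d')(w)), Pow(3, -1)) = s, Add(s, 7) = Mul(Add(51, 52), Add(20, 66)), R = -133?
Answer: 24241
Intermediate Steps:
s = 8851 (s = Add(-7, Mul(Add(51, 52), Add(20, 66))) = Add(-7, Mul(103, 86)) = Add(-7, 8858) = 8851)
Function('d')(w) = -26553 (Function('d')(w) = Mul(-3, 8851) = -26553)
L = -5222 (L = Add(-4, Add(21335, -26553)) = Add(-4, -5218) = -5222)
Add(19019, Mul(-1, L)) = Add(19019, Mul(-1, -5222)) = Add(19019, 5222) = 24241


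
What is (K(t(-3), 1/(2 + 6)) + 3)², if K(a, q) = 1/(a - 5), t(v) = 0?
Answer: 196/25 ≈ 7.8400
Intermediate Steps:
K(a, q) = 1/(-5 + a)
(K(t(-3), 1/(2 + 6)) + 3)² = (1/(-5 + 0) + 3)² = (1/(-5) + 3)² = (-⅕ + 3)² = (14/5)² = 196/25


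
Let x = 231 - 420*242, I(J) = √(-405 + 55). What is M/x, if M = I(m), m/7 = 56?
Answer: -5*I*√14/101409 ≈ -0.00018448*I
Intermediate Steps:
m = 392 (m = 7*56 = 392)
I(J) = 5*I*√14 (I(J) = √(-350) = 5*I*√14)
M = 5*I*√14 ≈ 18.708*I
x = -101409 (x = 231 - 101640 = -101409)
M/x = (5*I*√14)/(-101409) = (5*I*√14)*(-1/101409) = -5*I*√14/101409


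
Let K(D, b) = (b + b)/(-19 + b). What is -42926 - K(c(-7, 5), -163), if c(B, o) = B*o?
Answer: -3906429/91 ≈ -42928.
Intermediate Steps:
K(D, b) = 2*b/(-19 + b) (K(D, b) = (2*b)/(-19 + b) = 2*b/(-19 + b))
-42926 - K(c(-7, 5), -163) = -42926 - 2*(-163)/(-19 - 163) = -42926 - 2*(-163)/(-182) = -42926 - 2*(-163)*(-1)/182 = -42926 - 1*163/91 = -42926 - 163/91 = -3906429/91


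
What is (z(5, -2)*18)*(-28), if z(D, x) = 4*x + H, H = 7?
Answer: 504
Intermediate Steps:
z(D, x) = 7 + 4*x (z(D, x) = 4*x + 7 = 7 + 4*x)
(z(5, -2)*18)*(-28) = ((7 + 4*(-2))*18)*(-28) = ((7 - 8)*18)*(-28) = -1*18*(-28) = -18*(-28) = 504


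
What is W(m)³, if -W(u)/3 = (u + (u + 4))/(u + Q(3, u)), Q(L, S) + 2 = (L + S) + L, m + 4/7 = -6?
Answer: -27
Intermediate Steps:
m = -46/7 (m = -4/7 - 6 = -46/7 ≈ -6.5714)
Q(L, S) = -2 + S + 2*L (Q(L, S) = -2 + ((L + S) + L) = -2 + (S + 2*L) = -2 + S + 2*L)
W(u) = -3 (W(u) = -3*(u + (u + 4))/(u + (-2 + u + 2*3)) = -3*(u + (4 + u))/(u + (-2 + u + 6)) = -3*(4 + 2*u)/(u + (4 + u)) = -3*(4 + 2*u)/(4 + 2*u) = -3*1 = -3)
W(m)³ = (-3)³ = -27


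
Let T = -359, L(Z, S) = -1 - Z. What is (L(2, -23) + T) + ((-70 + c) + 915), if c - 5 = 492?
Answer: 980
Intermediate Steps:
c = 497 (c = 5 + 492 = 497)
(L(2, -23) + T) + ((-70 + c) + 915) = ((-1 - 1*2) - 359) + ((-70 + 497) + 915) = ((-1 - 2) - 359) + (427 + 915) = (-3 - 359) + 1342 = -362 + 1342 = 980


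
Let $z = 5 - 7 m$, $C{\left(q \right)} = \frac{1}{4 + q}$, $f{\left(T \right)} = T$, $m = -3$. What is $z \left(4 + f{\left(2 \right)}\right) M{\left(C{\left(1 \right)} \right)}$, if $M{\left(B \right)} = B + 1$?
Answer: $\frac{936}{5} \approx 187.2$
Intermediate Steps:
$M{\left(B \right)} = 1 + B$
$z = 26$ ($z = 5 - -21 = 5 + 21 = 26$)
$z \left(4 + f{\left(2 \right)}\right) M{\left(C{\left(1 \right)} \right)} = 26 \left(4 + 2\right) \left(1 + \frac{1}{4 + 1}\right) = 26 \cdot 6 \left(1 + \frac{1}{5}\right) = 26 \cdot 6 \cdot \frac{6}{5} = 26 \cdot \frac{36}{5} = \frac{936}{5}$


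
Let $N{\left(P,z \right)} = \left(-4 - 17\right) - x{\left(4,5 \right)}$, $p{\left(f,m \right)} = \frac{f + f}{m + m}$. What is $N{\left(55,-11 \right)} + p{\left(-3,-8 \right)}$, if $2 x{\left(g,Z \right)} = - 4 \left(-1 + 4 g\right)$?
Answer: $\frac{75}{8} \approx 9.375$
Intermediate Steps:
$p{\left(f,m \right)} = \frac{f}{m}$ ($p{\left(f,m \right)} = \frac{2 f}{2 m} = 2 f \frac{1}{2 m} = \frac{f}{m}$)
$x{\left(g,Z \right)} = 2 - 8 g$ ($x{\left(g,Z \right)} = \frac{\left(-4\right) \left(-1 + 4 g\right)}{2} = \frac{4 - 16 g}{2} = 2 - 8 g$)
$N{\left(P,z \right)} = 9$ ($N{\left(P,z \right)} = \left(-4 - 17\right) - \left(2 - 32\right) = -21 - -30 = -21 + 30 = 9$)
$N{\left(55,-11 \right)} + p{\left(-3,-8 \right)} = 9 - \frac{3}{-8} = 9 - - \frac{3}{8} = 9 + \frac{3}{8} = \frac{75}{8}$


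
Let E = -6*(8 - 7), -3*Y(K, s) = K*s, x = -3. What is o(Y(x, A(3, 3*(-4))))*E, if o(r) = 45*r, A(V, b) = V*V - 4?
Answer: -1350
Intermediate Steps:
A(V, b) = -4 + V**2 (A(V, b) = V**2 - 4 = -4 + V**2)
Y(K, s) = -K*s/3
E = -6 (E = -6*1 = -6)
o(Y(x, A(3, 3*(-4))))*E = (45*(-1/3*(-3)*(-4 + 3**2)))*(-6) = (45*(-1/3*(-3)*(-4 + 9)))*(-6) = (45*(-1/3*(-3)*5))*(-6) = (45*5)*(-6) = 225*(-6) = -1350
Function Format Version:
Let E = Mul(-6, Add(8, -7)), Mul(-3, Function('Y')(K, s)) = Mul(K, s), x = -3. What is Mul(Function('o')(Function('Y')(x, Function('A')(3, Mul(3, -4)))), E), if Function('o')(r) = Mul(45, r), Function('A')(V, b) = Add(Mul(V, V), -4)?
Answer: -1350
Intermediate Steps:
Function('A')(V, b) = Add(-4, Pow(V, 2)) (Function('A')(V, b) = Add(Pow(V, 2), -4) = Add(-4, Pow(V, 2)))
Function('Y')(K, s) = Mul(Rational(-1, 3), K, s) (Function('Y')(K, s) = Mul(Rational(-1, 3), Mul(K, s)) = Mul(Rational(-1, 3), K, s))
E = -6 (E = Mul(-6, 1) = -6)
Mul(Function('o')(Function('Y')(x, Function('A')(3, Mul(3, -4)))), E) = Mul(Mul(45, Mul(Rational(-1, 3), -3, Add(-4, Pow(3, 2)))), -6) = Mul(Mul(45, Mul(Rational(-1, 3), -3, Add(-4, 9))), -6) = Mul(Mul(45, Mul(Rational(-1, 3), -3, 5)), -6) = Mul(Mul(45, 5), -6) = Mul(225, -6) = -1350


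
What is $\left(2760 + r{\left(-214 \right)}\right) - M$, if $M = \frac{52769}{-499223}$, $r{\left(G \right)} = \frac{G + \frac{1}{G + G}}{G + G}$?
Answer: $\frac{252456470017055}{91449666032} \approx 2760.6$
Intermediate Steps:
$r{\left(G \right)} = \frac{G + \frac{1}{2 G}}{2 G}$
$M = - \frac{52769}{499223}$ ($M = 52769 \left(- \frac{1}{499223}\right) = - \frac{52769}{499223} \approx -0.1057$)
$\left(2760 + r{\left(-214 \right)}\right) - M = \left(2760 + \left(\frac{1}{2} + \frac{1}{4 \cdot 45796}\right)\right) - - \frac{52769}{499223} = \left(2760 + \left(\frac{1}{2} + \frac{1}{4} \cdot \frac{1}{45796}\right)\right) + \frac{52769}{499223} = \left(2760 + \left(\frac{1}{2} + \frac{1}{183184}\right)\right) + \frac{52769}{499223} = \left(2760 + \frac{91593}{183184}\right) + \frac{52769}{499223} = \frac{505679433}{183184} + \frac{52769}{499223} = \frac{252456470017055}{91449666032}$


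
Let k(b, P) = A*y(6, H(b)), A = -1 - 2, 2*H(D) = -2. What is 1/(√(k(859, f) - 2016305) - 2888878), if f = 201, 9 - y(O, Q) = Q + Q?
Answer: -1444439/4172809057611 - I*√2016338/8345618115222 ≈ -3.4616e-7 - 1.7015e-10*I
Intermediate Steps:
H(D) = -1 (H(D) = (½)*(-2) = -1)
y(O, Q) = 9 - 2*Q (y(O, Q) = 9 - (Q + Q) = 9 - 2*Q)
A = -3
k(b, P) = -33 (k(b, P) = -3*(9 - 2*(-1)) = -3*(9 + 2) = -3*11 = -33)
1/(√(k(859, f) - 2016305) - 2888878) = 1/(√(-33 - 2016305) - 2888878) = 1/(√(-2016338) - 2888878) = 1/(I*√2016338 - 2888878) = 1/(-2888878 + I*√2016338)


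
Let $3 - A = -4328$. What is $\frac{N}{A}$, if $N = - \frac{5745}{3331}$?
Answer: $- \frac{5745}{14426561} \approx -0.00039822$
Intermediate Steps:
$A = 4331$ ($A = 3 - -4328 = 3 + 4328 = 4331$)
$N = - \frac{5745}{3331}$ ($N = \left(-5745\right) \frac{1}{3331} = - \frac{5745}{3331} \approx -1.7247$)
$\frac{N}{A} = - \frac{5745}{3331 \cdot 4331} = \left(- \frac{5745}{3331}\right) \frac{1}{4331} = - \frac{5745}{14426561}$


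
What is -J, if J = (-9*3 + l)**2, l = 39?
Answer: -144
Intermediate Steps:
J = 144 (J = (-9*3 + 39)**2 = (-27 + 39)**2 = 12**2 = 144)
-J = -1*144 = -144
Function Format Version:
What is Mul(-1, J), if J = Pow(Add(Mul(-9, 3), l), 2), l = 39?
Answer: -144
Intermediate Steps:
J = 144 (J = Pow(Add(Mul(-9, 3), 39), 2) = Pow(Add(-27, 39), 2) = Pow(12, 2) = 144)
Mul(-1, J) = Mul(-1, 144) = -144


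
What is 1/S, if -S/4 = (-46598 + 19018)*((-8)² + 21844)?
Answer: 1/2416890560 ≈ 4.1375e-10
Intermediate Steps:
S = 2416890560 (S = -4*(-46598 + 19018)*((-8)² + 21844) = -(-110320)*(64 + 21844) = -(-110320)*21908 = -4*(-604222640) = 2416890560)
1/S = 1/2416890560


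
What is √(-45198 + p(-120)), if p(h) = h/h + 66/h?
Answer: 3*I*√502195/10 ≈ 212.6*I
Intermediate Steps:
p(h) = 1 + 66/h
√(-45198 + p(-120)) = √(-45198 + (66 - 120)/(-120)) = √(-45198 - 1/120*(-54)) = √(-45198 + 9/20) = √(-903951/20) = 3*I*√502195/10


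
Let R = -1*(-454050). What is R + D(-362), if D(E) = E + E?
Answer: 453326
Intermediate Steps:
D(E) = 2*E
R = 454050
R + D(-362) = 454050 + 2*(-362) = 454050 - 724 = 453326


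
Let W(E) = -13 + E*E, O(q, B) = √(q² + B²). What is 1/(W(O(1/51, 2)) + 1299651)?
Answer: 2601/3380368843 ≈ 7.6944e-7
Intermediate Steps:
O(q, B) = √(B² + q²)
W(E) = -13 + E²
1/(W(O(1/51, 2)) + 1299651) = 1/((-13 + (√(2² + (1/51)²))²) + 1299651) = 1/((-13 + (√(4 + (1/51)²))²) + 1299651) = 1/((-13 + (√(4 + 1/2601))²) + 1299651) = 1/((-13 + (√(10405/2601))²) + 1299651) = 1/((-13 + (√10405/51)²) + 1299651) = 1/((-13 + 10405/2601) + 1299651) = 1/(-23408/2601 + 1299651) = 1/(3380368843/2601) = 2601/3380368843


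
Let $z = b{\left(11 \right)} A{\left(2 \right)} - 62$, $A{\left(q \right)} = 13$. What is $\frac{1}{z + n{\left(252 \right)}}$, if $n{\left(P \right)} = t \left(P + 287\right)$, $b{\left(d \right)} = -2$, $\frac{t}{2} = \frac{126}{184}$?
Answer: $\frac{46}{29909} \approx 0.001538$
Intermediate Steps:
$t = \frac{63}{46}$ ($t = 2 \cdot \frac{126}{184} = 2 \cdot 126 \cdot \frac{1}{184} = 2 \cdot \frac{63}{92} = \frac{63}{46} \approx 1.3696$)
$n{\left(P \right)} = \frac{18081}{46} + \frac{63 P}{46}$ ($n{\left(P \right)} = \frac{63 \left(P + 287\right)}{46} = \frac{63 \left(287 + P\right)}{46} = \frac{18081}{46} + \frac{63 P}{46}$)
$z = -88$ ($z = \left(-2\right) 13 - 62 = -26 - 62 = -88$)
$\frac{1}{z + n{\left(252 \right)}} = \frac{1}{-88 + \left(\frac{18081}{46} + \frac{63}{46} \cdot 252\right)} = \frac{1}{-88 + \left(\frac{18081}{46} + \frac{7938}{23}\right)} = \frac{1}{-88 + \frac{33957}{46}} = \frac{1}{\frac{29909}{46}} = \frac{46}{29909}$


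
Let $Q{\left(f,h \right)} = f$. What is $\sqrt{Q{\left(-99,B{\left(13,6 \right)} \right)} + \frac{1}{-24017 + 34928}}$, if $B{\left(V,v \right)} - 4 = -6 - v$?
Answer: $\frac{2 i \sqrt{2946482817}}{10911} \approx 9.9499 i$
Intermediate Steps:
$B{\left(V,v \right)} = -2 - v$ ($B{\left(V,v \right)} = 4 - \left(6 + v\right) = -2 - v$)
$\sqrt{Q{\left(-99,B{\left(13,6 \right)} \right)} + \frac{1}{-24017 + 34928}} = \sqrt{-99 + \frac{1}{-24017 + 34928}} = \sqrt{-99 + \frac{1}{10911}} = \sqrt{- \frac{1080188}{10911}} = \frac{2 i \sqrt{2946482817}}{10911}$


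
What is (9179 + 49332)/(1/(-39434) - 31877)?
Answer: -2307322774/1257037619 ≈ -1.8355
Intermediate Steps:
(9179 + 49332)/(1/(-39434) - 31877) = 58511/(-1/39434 - 31877) = 58511/(-1257037619/39434) = 58511*(-39434/1257037619) = -2307322774/1257037619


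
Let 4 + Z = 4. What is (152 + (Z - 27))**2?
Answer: 15625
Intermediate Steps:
Z = 0 (Z = -4 + 4 = 0)
(152 + (Z - 27))**2 = (152 + (0 - 27))**2 = (152 - 27)**2 = 125**2 = 15625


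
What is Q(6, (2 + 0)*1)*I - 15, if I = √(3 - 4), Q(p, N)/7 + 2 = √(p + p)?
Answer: -15 - 14*I*(1 - √3) ≈ -15.0 + 10.249*I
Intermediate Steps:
Q(p, N) = -14 + 7*√2*√p (Q(p, N) = -14 + 7*√(p + p) = -14 + 7*√(2*p) = -14 + 7*(√2*√p) = -14 + 7*√2*√p)
I
Q(6, (2 + 0)*1)*I - 15 = (-14 + 7*√2*√6)*I - 15 = (-14 + 14*√3)*I - 15 = I*(-14 + 14*√3) - 15 = -15 + I*(-14 + 14*√3)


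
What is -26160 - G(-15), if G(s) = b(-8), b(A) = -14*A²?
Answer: -25264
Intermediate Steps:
G(s) = -896 (G(s) = -14*(-8)² = -14*64 = -896)
-26160 - G(-15) = -26160 - 1*(-896) = -26160 + 896 = -25264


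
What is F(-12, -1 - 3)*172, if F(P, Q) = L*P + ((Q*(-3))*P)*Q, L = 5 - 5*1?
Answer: 99072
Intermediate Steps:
L = 0 (L = 5 - 5 = 0)
F(P, Q) = -3*P*Q**2 (F(P, Q) = 0*P + ((Q*(-3))*P)*Q = 0 + ((-3*Q)*P)*Q = 0 + (-3*P*Q)*Q = 0 - 3*P*Q**2 = -3*P*Q**2)
F(-12, -1 - 3)*172 = -3*(-12)*(-1 - 3)**2*172 = -3*(-12)*(-4)**2*172 = -3*(-12)*16*172 = 576*172 = 99072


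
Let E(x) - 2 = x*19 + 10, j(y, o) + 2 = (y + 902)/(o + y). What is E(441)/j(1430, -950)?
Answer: 1006920/343 ≈ 2935.6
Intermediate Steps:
j(y, o) = -2 + (902 + y)/(o + y) (j(y, o) = -2 + (y + 902)/(o + y) = -2 + (902 + y)/(o + y))
E(x) = 12 + 19*x (E(x) = 2 + (x*19 + 10) = 2 + (19*x + 10) = 2 + (10 + 19*x) = 12 + 19*x)
E(441)/j(1430, -950) = (12 + 19*441)/(((902 - 1*1430 - 2*(-950))/(-950 + 1430))) = (12 + 8379)/(((902 - 1430 + 1900)/480)) = 8391/(((1/480)*1372)) = 8391/(343/120) = 8391*(120/343) = 1006920/343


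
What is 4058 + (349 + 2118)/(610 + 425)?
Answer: 4202497/1035 ≈ 4060.4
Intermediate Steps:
4058 + (349 + 2118)/(610 + 425) = 4058 + 2467/1035 = 4202497/1035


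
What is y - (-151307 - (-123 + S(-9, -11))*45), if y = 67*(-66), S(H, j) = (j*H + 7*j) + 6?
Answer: 142610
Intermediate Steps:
S(H, j) = 6 + 7*j + H*j (S(H, j) = (H*j + 7*j) + 6 = (7*j + H*j) + 6 = 6 + 7*j + H*j)
y = -4422
y - (-151307 - (-123 + S(-9, -11))*45) = -4422 - (-151307 - (-123 + (6 + 7*(-11) - 9*(-11)))*45) = -4422 - (-151307 - (-123 + (6 - 77 + 99))*45) = -4422 - (-151307 - (-123 + 28)*45) = -4422 - (-151307 - (-95)*45) = -4422 - (-151307 - 1*(-4275)) = -4422 - (-151307 + 4275) = -4422 - 1*(-147032) = -4422 + 147032 = 142610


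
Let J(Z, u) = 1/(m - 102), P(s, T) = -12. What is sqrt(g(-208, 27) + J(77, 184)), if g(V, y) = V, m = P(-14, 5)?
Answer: I*sqrt(2703282)/114 ≈ 14.423*I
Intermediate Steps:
m = -12
J(Z, u) = -1/114 (J(Z, u) = 1/(-12 - 102) = 1/(-114) = -1/114)
sqrt(g(-208, 27) + J(77, 184)) = sqrt(-208 - 1/114) = sqrt(-23713/114) = I*sqrt(2703282)/114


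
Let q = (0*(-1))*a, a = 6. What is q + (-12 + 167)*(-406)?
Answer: -62930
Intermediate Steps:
q = 0 (q = (0*(-1))*6 = 0*6 = 0)
q + (-12 + 167)*(-406) = 0 + (-12 + 167)*(-406) = 0 + 155*(-406) = 0 - 62930 = -62930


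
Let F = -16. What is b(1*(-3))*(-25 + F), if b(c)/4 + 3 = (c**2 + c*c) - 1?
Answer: -2296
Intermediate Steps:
b(c) = -16 + 8*c**2 (b(c) = -12 + 4*((c**2 + c*c) - 1) = -12 + 4*((c**2 + c**2) - 1) = -12 + 4*(2*c**2 - 1) = -12 + 4*(-1 + 2*c**2) = -12 + (-4 + 8*c**2) = -16 + 8*c**2)
b(1*(-3))*(-25 + F) = (-16 + 8*(1*(-3))**2)*(-25 - 16) = (-16 + 8*(-3)**2)*(-41) = (-16 + 8*9)*(-41) = (-16 + 72)*(-41) = 56*(-41) = -2296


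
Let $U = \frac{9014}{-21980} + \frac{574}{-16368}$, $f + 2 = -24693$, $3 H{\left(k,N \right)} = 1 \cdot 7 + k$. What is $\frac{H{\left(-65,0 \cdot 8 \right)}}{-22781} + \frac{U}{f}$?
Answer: $\frac{664451864313}{766657153154200} \approx 0.00086669$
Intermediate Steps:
$H{\left(k,N \right)} = \frac{7}{3} + \frac{k}{3}$ ($H{\left(k,N \right)} = \frac{1 \cdot 7 + k}{3} = \frac{7 + k}{3} = \frac{7}{3} + \frac{k}{3}$)
$f = -24695$ ($f = -2 - 24693 = -24695$)
$U = - \frac{20019709}{44971080}$ ($U = 9014 \left(- \frac{1}{21980}\right) + 574 \left(- \frac{1}{16368}\right) = - \frac{4507}{10990} - \frac{287}{8184} = - \frac{20019709}{44971080} \approx -0.44517$)
$\frac{H{\left(-65,0 \cdot 8 \right)}}{-22781} + \frac{U}{f} = \frac{\frac{7}{3} + \frac{1}{3} \left(-65\right)}{-22781} - \frac{20019709}{44971080 \left(-24695\right)} = \left(\frac{7}{3} - \frac{65}{3}\right) \left(- \frac{1}{22781}\right) - - \frac{20019709}{1110560820600} = \left(- \frac{58}{3}\right) \left(- \frac{1}{22781}\right) + \frac{20019709}{1110560820600} = \frac{58}{68343} + \frac{20019709}{1110560820600} = \frac{664451864313}{766657153154200}$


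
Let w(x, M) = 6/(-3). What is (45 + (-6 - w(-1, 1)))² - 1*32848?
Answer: -31167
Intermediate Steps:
w(x, M) = -2 (w(x, M) = 6*(-⅓) = -2)
(45 + (-6 - w(-1, 1)))² - 1*32848 = (45 + (-6 - 1*(-2)))² - 1*32848 = (45 + (-6 + 2))² - 32848 = (45 - 4)² - 32848 = 41² - 32848 = 1681 - 32848 = -31167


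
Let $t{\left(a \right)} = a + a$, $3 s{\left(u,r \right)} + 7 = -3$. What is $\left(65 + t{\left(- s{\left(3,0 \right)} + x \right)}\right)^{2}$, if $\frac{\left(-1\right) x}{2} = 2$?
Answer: $\frac{36481}{9} \approx 4053.4$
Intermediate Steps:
$x = -4$ ($x = \left(-2\right) 2 = -4$)
$s{\left(u,r \right)} = - \frac{10}{3}$ ($s{\left(u,r \right)} = - \frac{7}{3} + \frac{1}{3} \left(-3\right) = - \frac{7}{3} - 1 = - \frac{10}{3}$)
$t{\left(a \right)} = 2 a$
$\left(65 + t{\left(- s{\left(3,0 \right)} + x \right)}\right)^{2} = \left(65 + 2 \left(\left(-1\right) \left(- \frac{10}{3}\right) - 4\right)\right)^{2} = \left(65 + 2 \left(\frac{10}{3} - 4\right)\right)^{2} = \left(65 + 2 \left(- \frac{2}{3}\right)\right)^{2} = \left(65 - \frac{4}{3}\right)^{2} = \left(\frac{191}{3}\right)^{2} = \frac{36481}{9}$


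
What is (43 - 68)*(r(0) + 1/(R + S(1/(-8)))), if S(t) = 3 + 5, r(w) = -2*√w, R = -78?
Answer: 5/14 ≈ 0.35714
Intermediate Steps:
S(t) = 8
(43 - 68)*(r(0) + 1/(R + S(1/(-8)))) = (43 - 68)*(-2*√0 + 1/(-78 + 8)) = -25*(-2*0 + 1/(-70)) = -25*(0 - 1/70) = -25*(-1/70) = 5/14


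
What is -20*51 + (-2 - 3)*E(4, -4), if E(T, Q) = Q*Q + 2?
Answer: -1110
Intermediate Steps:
E(T, Q) = 2 + Q² (E(T, Q) = Q² + 2 = 2 + Q²)
-20*51 + (-2 - 3)*E(4, -4) = -20*51 + (-2 - 3)*(2 + (-4)²) = -1020 - 5*(2 + 16) = -1020 - 5*18 = -1020 - 90 = -1110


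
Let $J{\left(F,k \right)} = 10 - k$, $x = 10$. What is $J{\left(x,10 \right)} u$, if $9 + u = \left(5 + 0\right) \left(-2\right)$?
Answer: $0$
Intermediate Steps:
$u = -19$ ($u = -9 + \left(5 + 0\right) \left(-2\right) = -9 + 5 \left(-2\right) = -9 - 10 = -19$)
$J{\left(x,10 \right)} u = \left(10 - 10\right) \left(-19\right) = 0 \left(-19\right) = 0$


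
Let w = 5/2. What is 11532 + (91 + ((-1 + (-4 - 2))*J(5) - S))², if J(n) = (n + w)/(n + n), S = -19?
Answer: 360073/16 ≈ 22505.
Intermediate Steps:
w = 5/2 (w = 5*(½) = 5/2 ≈ 2.5000)
J(n) = (5/2 + n)/(2*n) (J(n) = (n + 5/2)/(n + n) = (5/2 + n)/((2*n)) = (5/2 + n)*(1/(2*n)) = (5/2 + n)/(2*n))
11532 + (91 + ((-1 + (-4 - 2))*J(5) - S))² = 11532 + (91 + ((-1 + (-4 - 2))*((¼)*(5 + 2*5)/5) - 1*(-19)))² = 11532 + (91 + ((-1 - 6)*((¼)*(⅕)*(5 + 10)) + 19))² = 11532 + (91 + (-7*15/(4*5) + 19))² = 11532 + (91 + (-7*¾ + 19))² = 11532 + (91 + (-21/4 + 19))² = 11532 + (91 + 55/4)² = 11532 + (419/4)² = 11532 + 175561/16 = 360073/16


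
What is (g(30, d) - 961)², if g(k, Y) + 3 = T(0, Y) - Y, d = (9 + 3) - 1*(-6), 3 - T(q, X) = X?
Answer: 994009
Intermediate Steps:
T(q, X) = 3 - X
d = 18 (d = 12 + 6 = 18)
g(k, Y) = -2*Y (g(k, Y) = -3 + ((3 - Y) - Y) = -3 + (3 - 2*Y) = -2*Y)
(g(30, d) - 961)² = (-2*18 - 961)² = (-36 - 961)² = (-997)² = 994009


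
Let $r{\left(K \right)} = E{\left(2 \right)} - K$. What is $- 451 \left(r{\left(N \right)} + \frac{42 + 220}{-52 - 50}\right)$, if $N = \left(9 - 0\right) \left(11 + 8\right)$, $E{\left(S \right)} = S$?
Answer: $\frac{3946250}{51} \approx 77378.0$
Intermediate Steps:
$N = 171$ ($N = \left(9 + \left(-2 + 2\right)\right) 19 = \left(9 + 0\right) 19 = 9 \cdot 19 = 171$)
$r{\left(K \right)} = 2 - K$
$- 451 \left(r{\left(N \right)} + \frac{42 + 220}{-52 - 50}\right) = - 451 \left(\left(2 - 171\right) + \frac{42 + 220}{-52 - 50}\right) = - 451 \left(\left(2 - 171\right) + \frac{262}{-102}\right) = - 451 \left(-169 + 262 \left(- \frac{1}{102}\right)\right) = - 451 \left(-169 - \frac{131}{51}\right) = \left(-451\right) \left(- \frac{8750}{51}\right) = \frac{3946250}{51}$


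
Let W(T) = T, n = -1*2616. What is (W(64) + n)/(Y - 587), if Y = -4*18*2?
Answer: 2552/731 ≈ 3.4911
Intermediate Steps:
n = -2616
Y = -144 (Y = -72*2 = -144)
(W(64) + n)/(Y - 587) = (64 - 2616)/(-144 - 587) = -2552/(-731) = -2552*(-1/731) = 2552/731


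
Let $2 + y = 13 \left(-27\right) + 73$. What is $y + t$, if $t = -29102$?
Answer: $-29382$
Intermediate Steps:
$y = -280$ ($y = -2 + \left(13 \left(-27\right) + 73\right) = -2 + \left(-351 + 73\right) = -2 - 278 = -280$)
$y + t = -280 - 29102 = -29382$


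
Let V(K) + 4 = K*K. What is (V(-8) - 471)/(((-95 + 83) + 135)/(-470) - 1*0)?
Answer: 64390/41 ≈ 1570.5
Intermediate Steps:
V(K) = -4 + K² (V(K) = -4 + K*K = -4 + K²)
(V(-8) - 471)/(((-95 + 83) + 135)/(-470) - 1*0) = ((-4 + (-8)²) - 471)/(((-95 + 83) + 135)/(-470) - 1*0) = ((-4 + 64) - 471)/((-12 + 135)*(-1/470) + 0) = (60 - 471)/(123*(-1/470) + 0) = -411/(-123/470 + 0) = -411/(-123/470) = -411*(-470/123) = 64390/41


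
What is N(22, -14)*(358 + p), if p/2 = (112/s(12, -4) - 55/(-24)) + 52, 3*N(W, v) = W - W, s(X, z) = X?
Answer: 0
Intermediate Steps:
N(W, v) = 0 (N(W, v) = (W - W)/3 = (⅓)*0 = 0)
p = 509/4 (p = 2*((112/12 - 55/(-24)) + 52) = 2*((112*(1/12) - 55*(-1/24)) + 52) = 2*((28/3 + 55/24) + 52) = 2*(93/8 + 52) = 2*(509/8) = 509/4 ≈ 127.25)
N(22, -14)*(358 + p) = 0*(358 + 509/4) = 0*(1941/4) = 0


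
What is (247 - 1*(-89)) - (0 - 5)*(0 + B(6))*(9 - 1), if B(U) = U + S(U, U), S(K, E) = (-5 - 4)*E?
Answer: -1584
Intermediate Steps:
S(K, E) = -9*E
B(U) = -8*U (B(U) = U - 9*U = -8*U)
(247 - 1*(-89)) - (0 - 5)*(0 + B(6))*(9 - 1) = (247 - 1*(-89)) - (0 - 5)*(0 - 8*6)*(9 - 1) = (247 + 89) - (-5*(0 - 48))*8 = 336 - (-5*(-48))*8 = 336 - 240*8 = 336 - 1*1920 = 336 - 1920 = -1584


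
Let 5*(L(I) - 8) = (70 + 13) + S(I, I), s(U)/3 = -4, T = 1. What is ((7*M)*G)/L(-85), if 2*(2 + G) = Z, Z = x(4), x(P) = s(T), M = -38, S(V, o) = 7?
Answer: 1064/13 ≈ 81.846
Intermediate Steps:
s(U) = -12 (s(U) = 3*(-4) = -12)
x(P) = -12
Z = -12
G = -8 (G = -2 + (½)*(-12) = -2 - 6 = -8)
L(I) = 26 (L(I) = 8 + ((70 + 13) + 7)/5 = 8 + (83 + 7)/5 = 8 + (⅕)*90 = 8 + 18 = 26)
((7*M)*G)/L(-85) = ((7*(-38))*(-8))/26 = -266*(-8)*(1/26) = 2128*(1/26) = 1064/13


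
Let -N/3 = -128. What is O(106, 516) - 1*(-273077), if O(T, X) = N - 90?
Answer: 273371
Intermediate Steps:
N = 384 (N = -3*(-128) = 384)
O(T, X) = 294 (O(T, X) = 384 - 90 = 294)
O(106, 516) - 1*(-273077) = 294 - 1*(-273077) = 294 + 273077 = 273371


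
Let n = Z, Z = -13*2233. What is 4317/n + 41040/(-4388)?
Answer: -302573289/31844813 ≈ -9.5015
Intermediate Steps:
Z = -29029
n = -29029
4317/n + 41040/(-4388) = 4317/(-29029) + 41040/(-4388) = 4317*(-1/29029) + 41040*(-1/4388) = -4317/29029 - 10260/1097 = -302573289/31844813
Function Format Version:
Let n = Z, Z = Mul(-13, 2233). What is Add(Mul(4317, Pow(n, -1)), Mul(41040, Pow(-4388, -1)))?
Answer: Rational(-302573289, 31844813) ≈ -9.5015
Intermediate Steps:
Z = -29029
n = -29029
Add(Mul(4317, Pow(n, -1)), Mul(41040, Pow(-4388, -1))) = Add(Mul(4317, Pow(-29029, -1)), Mul(41040, Pow(-4388, -1))) = Add(Mul(4317, Rational(-1, 29029)), Mul(41040, Rational(-1, 4388))) = Add(Rational(-4317, 29029), Rational(-10260, 1097)) = Rational(-302573289, 31844813)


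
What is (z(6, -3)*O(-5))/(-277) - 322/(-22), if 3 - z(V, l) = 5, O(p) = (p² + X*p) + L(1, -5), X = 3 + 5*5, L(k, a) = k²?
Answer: 42089/3047 ≈ 13.813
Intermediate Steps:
X = 28 (X = 3 + 25 = 28)
O(p) = 1 + p² + 28*p (O(p) = (p² + 28*p) + 1² = (p² + 28*p) + 1 = 1 + p² + 28*p)
z(V, l) = -2 (z(V, l) = 3 - 1*5 = 3 - 5 = -2)
(z(6, -3)*O(-5))/(-277) - 322/(-22) = -2*(1 + (-5)² + 28*(-5))/(-277) - 322/(-22) = -2*(1 + 25 - 140)*(-1/277) - 322*(-1/22) = -2*(-114)*(-1/277) + 161/11 = 228*(-1/277) + 161/11 = -228/277 + 161/11 = 42089/3047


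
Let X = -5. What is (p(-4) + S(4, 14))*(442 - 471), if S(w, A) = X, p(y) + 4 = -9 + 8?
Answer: 290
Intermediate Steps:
p(y) = -5 (p(y) = -4 + (-9 + 8) = -4 - 1 = -5)
S(w, A) = -5
(p(-4) + S(4, 14))*(442 - 471) = (-5 - 5)*(442 - 471) = -10*(-29) = 290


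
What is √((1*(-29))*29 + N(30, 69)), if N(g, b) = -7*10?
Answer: I*√911 ≈ 30.183*I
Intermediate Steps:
N(g, b) = -70
√((1*(-29))*29 + N(30, 69)) = √((1*(-29))*29 - 70) = √(-29*29 - 70) = √(-841 - 70) = √(-911) = I*√911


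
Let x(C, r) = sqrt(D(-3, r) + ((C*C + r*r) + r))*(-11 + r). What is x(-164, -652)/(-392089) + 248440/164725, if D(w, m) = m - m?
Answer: 49688/32945 + 1326*sqrt(112837)/392089 ≈ 2.6442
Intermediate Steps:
D(w, m) = 0
x(C, r) = sqrt(r + C**2 + r**2)*(-11 + r) (x(C, r) = sqrt(0 + ((C*C + r*r) + r))*(-11 + r) = sqrt(0 + ((C**2 + r**2) + r))*(-11 + r) = sqrt(0 + (r + C**2 + r**2))*(-11 + r) = sqrt(r + C**2 + r**2)*(-11 + r))
x(-164, -652)/(-392089) + 248440/164725 = (sqrt(-652 + (-164)**2 + (-652)**2)*(-11 - 652))/(-392089) + 248440/164725 = (sqrt(-652 + 26896 + 425104)*(-663))*(-1/392089) + 248440*(1/164725) = (sqrt(451348)*(-663))*(-1/392089) + 49688/32945 = ((2*sqrt(112837))*(-663))*(-1/392089) + 49688/32945 = -1326*sqrt(112837)*(-1/392089) + 49688/32945 = 1326*sqrt(112837)/392089 + 49688/32945 = 49688/32945 + 1326*sqrt(112837)/392089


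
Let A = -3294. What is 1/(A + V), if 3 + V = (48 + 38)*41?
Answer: 1/229 ≈ 0.0043668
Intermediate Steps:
V = 3523 (V = -3 + (48 + 38)*41 = -3 + 86*41 = -3 + 3526 = 3523)
1/(A + V) = 1/(-3294 + 3523) = 1/229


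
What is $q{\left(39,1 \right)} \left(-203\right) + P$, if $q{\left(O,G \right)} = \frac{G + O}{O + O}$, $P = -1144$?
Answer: $- \frac{48676}{39} \approx -1248.1$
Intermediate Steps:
$q{\left(O,G \right)} = \frac{G + O}{2 O}$
$q{\left(39,1 \right)} \left(-203\right) + P = \frac{1 + 39}{2 \cdot 39} \left(-203\right) - 1144 = \frac{1}{2} \cdot \frac{1}{39} \cdot 40 \left(-203\right) - 1144 = \frac{20}{39} \left(-203\right) - 1144 = - \frac{4060}{39} - 1144 = - \frac{48676}{39}$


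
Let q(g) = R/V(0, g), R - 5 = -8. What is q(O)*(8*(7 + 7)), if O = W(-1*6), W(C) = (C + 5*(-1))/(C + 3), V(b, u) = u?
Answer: -1008/11 ≈ -91.636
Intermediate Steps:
R = -3 (R = 5 - 8 = -3)
W(C) = (-5 + C)/(3 + C) (W(C) = (C - 5)/(3 + C) = (-5 + C)/(3 + C))
O = 11/3 (O = (-5 - 1*6)/(3 - 1*6) = (-5 - 6)/(3 - 6) = -11/(-3) = -⅓*(-11) = 11/3 ≈ 3.6667)
q(g) = -3/g
q(O)*(8*(7 + 7)) = (-3/11/3)*(8*(7 + 7)) = (-3*3/11)*(8*14) = -9/11*112 = -1008/11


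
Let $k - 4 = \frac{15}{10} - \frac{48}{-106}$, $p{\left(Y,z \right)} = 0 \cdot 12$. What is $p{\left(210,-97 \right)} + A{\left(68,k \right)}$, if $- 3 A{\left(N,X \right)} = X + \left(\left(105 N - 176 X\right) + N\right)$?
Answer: $- \frac{653623}{318} \approx -2055.4$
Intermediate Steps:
$p{\left(Y,z \right)} = 0$
$k = \frac{631}{106}$ ($k = 4 + \left(\frac{15}{10} - \frac{48}{-106}\right) = 4 + \left(15 \cdot \frac{1}{10} - - \frac{24}{53}\right) = 4 + \left(\frac{3}{2} + \frac{24}{53}\right) = 4 + \frac{207}{106} = \frac{631}{106} \approx 5.9528$)
$A{\left(N,X \right)} = - \frac{106 N}{3} + \frac{175 X}{3}$ ($A{\left(N,X \right)} = - \frac{X + \left(\left(105 N - 176 X\right) + N\right)}{3} = - \frac{X + \left(\left(- 176 X + 105 N\right) + N\right)}{3} = - \frac{X + \left(- 176 X + 106 N\right)}{3} = - \frac{- 175 X + 106 N}{3} = - \frac{106 N}{3} + \frac{175 X}{3}$)
$p{\left(210,-97 \right)} + A{\left(68,k \right)} = 0 + \left(\left(- \frac{106}{3}\right) 68 + \frac{175}{3} \cdot \frac{631}{106}\right) = 0 + \left(- \frac{7208}{3} + \frac{110425}{318}\right) = 0 - \frac{653623}{318} = - \frac{653623}{318}$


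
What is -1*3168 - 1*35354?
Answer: -38522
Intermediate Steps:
-1*3168 - 1*35354 = -3168 - 35354 = -38522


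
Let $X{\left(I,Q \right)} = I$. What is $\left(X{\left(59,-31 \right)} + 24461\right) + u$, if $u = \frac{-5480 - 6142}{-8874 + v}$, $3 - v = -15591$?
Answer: $\frac{27460463}{1120} \approx 24518.0$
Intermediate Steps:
$v = 15594$ ($v = 3 - -15591 = 3 + 15591 = 15594$)
$u = - \frac{1937}{1120}$ ($u = \frac{-5480 - 6142}{-8874 + 15594} = - \frac{11622}{6720} = \left(-11622\right) \frac{1}{6720} = - \frac{1937}{1120} \approx -1.7295$)
$\left(X{\left(59,-31 \right)} + 24461\right) + u = \left(59 + 24461\right) - \frac{1937}{1120} = 24520 - \frac{1937}{1120} = \frac{27460463}{1120}$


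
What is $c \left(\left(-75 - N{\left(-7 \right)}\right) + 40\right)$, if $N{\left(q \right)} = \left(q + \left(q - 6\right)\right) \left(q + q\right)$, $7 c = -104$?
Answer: $4680$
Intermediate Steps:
$c = - \frac{104}{7}$ ($c = \frac{1}{7} \left(-104\right) = - \frac{104}{7} \approx -14.857$)
$N{\left(q \right)} = 2 q \left(-6 + 2 q\right)$ ($N{\left(q \right)} = \left(q + \left(q - 6\right)\right) 2 q = \left(q + \left(-6 + q\right)\right) 2 q = \left(-6 + 2 q\right) 2 q = 2 q \left(-6 + 2 q\right)$)
$c \left(\left(-75 - N{\left(-7 \right)}\right) + 40\right) = - \frac{104 \left(\left(-75 - 4 \left(-7\right) \left(-3 - 7\right)\right) + 40\right)}{7} = - \frac{104 \left(\left(-75 - 4 \left(-7\right) \left(-10\right)\right) + 40\right)}{7} = - \frac{104 \left(\left(-75 - 280\right) + 40\right)}{7} = - \frac{104 \left(-355 + 40\right)}{7} = \left(- \frac{104}{7}\right) \left(-315\right) = 4680$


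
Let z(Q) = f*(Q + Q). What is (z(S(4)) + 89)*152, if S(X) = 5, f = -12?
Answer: -4712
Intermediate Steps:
z(Q) = -24*Q (z(Q) = -12*(Q + Q) = -24*Q)
(z(S(4)) + 89)*152 = (-24*5 + 89)*152 = (-120 + 89)*152 = -31*152 = -4712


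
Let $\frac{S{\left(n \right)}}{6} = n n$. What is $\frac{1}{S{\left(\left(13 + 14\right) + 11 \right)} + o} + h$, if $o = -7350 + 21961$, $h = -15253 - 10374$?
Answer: $- \frac{596468424}{23275} \approx -25627.0$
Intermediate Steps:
$S{\left(n \right)} = 6 n^{2}$ ($S{\left(n \right)} = 6 n n = 6 n^{2}$)
$h = -25627$ ($h = -15253 - 10374 = -25627$)
$o = 14611$
$\frac{1}{S{\left(\left(13 + 14\right) + 11 \right)} + o} + h = \frac{1}{6 \left(\left(13 + 14\right) + 11\right)^{2} + 14611} - 25627 = \frac{1}{6 \left(27 + 11\right)^{2} + 14611} - 25627 = \frac{1}{6 \cdot 38^{2} + 14611} - 25627 = \frac{1}{6 \cdot 1444 + 14611} - 25627 = \frac{1}{8664 + 14611} - 25627 = \frac{1}{23275} - 25627 = - \frac{596468424}{23275}$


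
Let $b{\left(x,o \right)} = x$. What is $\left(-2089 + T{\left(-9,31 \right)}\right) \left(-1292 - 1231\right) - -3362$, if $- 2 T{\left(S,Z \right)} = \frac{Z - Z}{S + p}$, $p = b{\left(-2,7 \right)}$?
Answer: $5273909$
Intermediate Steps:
$p = -2$
$T{\left(S,Z \right)} = 0$ ($T{\left(S,Z \right)} = - \frac{\left(Z - Z\right) \frac{1}{S - 2}}{2} = - \frac{0 \frac{1}{-2 + S}}{2} = \left(- \frac{1}{2}\right) 0 = 0$)
$\left(-2089 + T{\left(-9,31 \right)}\right) \left(-1292 - 1231\right) - -3362 = \left(-2089 + 0\right) \left(-1292 - 1231\right) - -3362 = \left(-2089\right) \left(-2523\right) + 3362 = 5270547 + 3362 = 5273909$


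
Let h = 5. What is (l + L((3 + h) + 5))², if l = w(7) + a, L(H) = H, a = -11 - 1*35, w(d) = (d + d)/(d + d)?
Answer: 1024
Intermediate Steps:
w(d) = 1 (w(d) = (2*d)/((2*d)) = (2*d)*(1/(2*d)) = 1)
a = -46 (a = -11 - 35 = -46)
l = -45 (l = 1 - 46 = -45)
(l + L((3 + h) + 5))² = (-45 + ((3 + 5) + 5))² = (-45 + (8 + 5))² = (-45 + 13)² = (-32)² = 1024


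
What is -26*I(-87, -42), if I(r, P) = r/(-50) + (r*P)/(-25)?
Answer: 93873/25 ≈ 3754.9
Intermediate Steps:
I(r, P) = -r/50 - P*r/25 (I(r, P) = r*(-1/50) + (P*r)*(-1/25) = -r/50 - P*r/25)
-26*I(-87, -42) = -(-13)*(-87)*(1 + 2*(-42))/25 = -(-13)*(-87)*(1 - 84)/25 = -(-13)*(-87)*(-83)/25 = -26*(-7221/50) = 93873/25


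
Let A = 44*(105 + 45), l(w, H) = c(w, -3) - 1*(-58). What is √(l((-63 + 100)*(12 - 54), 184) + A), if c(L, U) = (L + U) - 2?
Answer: √5099 ≈ 71.407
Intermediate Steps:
c(L, U) = -2 + L + U
l(w, H) = 53 + w (l(w, H) = (-2 + w - 3) - 1*(-58) = (-5 + w) + 58 = 53 + w)
A = 6600 (A = 44*150 = 6600)
√(l((-63 + 100)*(12 - 54), 184) + A) = √((53 + (-63 + 100)*(12 - 54)) + 6600) = √((53 + 37*(-42)) + 6600) = √((53 - 1554) + 6600) = √(-1501 + 6600) = √5099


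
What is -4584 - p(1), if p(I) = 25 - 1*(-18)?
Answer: -4627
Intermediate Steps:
p(I) = 43 (p(I) = 25 + 18 = 43)
-4584 - p(1) = -4584 - 1*43 = -4584 - 43 = -4627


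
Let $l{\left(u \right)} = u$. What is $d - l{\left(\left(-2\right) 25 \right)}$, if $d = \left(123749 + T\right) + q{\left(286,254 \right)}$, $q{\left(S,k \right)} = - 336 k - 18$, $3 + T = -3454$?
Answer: $34980$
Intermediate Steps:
$T = -3457$ ($T = -3 - 3454 = -3457$)
$q{\left(S,k \right)} = -18 - 336 k$
$d = 34930$ ($d = \left(123749 - 3457\right) - 85362 = 120292 - 85362 = 34930$)
$d - l{\left(\left(-2\right) 25 \right)} = 34930 - \left(-2\right) 25 = 34930 - -50 = 34930 + 50 = 34980$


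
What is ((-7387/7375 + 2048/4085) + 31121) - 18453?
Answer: 76326436121/6025375 ≈ 12668.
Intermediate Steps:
((-7387/7375 + 2048/4085) + 31121) - 18453 = (-3014379/6025375 + 31121) - 18453 = 187512680996/6025375 - 18453 = 76326436121/6025375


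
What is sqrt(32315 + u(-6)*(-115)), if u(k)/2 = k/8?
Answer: 5*sqrt(5198)/2 ≈ 180.24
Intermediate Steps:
u(k) = k/4 (u(k) = 2*(k/8) = k/4)
sqrt(32315 + u(-6)*(-115)) = sqrt(32315 + ((1/4)*(-6))*(-115)) = sqrt(32315 - 3/2*(-115)) = sqrt(32315 + 345/2) = sqrt(64975/2) = 5*sqrt(5198)/2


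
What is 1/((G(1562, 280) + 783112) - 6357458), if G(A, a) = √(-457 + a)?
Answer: -5574346/31073333327893 - I*√177/31073333327893 ≈ -1.7939e-7 - 4.2815e-13*I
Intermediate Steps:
1/((G(1562, 280) + 783112) - 6357458) = 1/((√(-457 + 280) + 783112) - 6357458) = 1/((√(-177) + 783112) - 6357458) = 1/((I*√177 + 783112) - 6357458) = 1/((783112 + I*√177) - 6357458) = 1/(-5574346 + I*√177)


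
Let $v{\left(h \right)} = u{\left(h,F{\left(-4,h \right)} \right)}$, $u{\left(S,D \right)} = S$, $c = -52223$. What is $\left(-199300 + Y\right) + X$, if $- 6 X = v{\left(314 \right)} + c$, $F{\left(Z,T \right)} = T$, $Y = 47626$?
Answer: $- \frac{286045}{2} \approx -1.4302 \cdot 10^{5}$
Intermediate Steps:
$v{\left(h \right)} = h$
$X = \frac{17303}{2}$ ($X = - \frac{314 - 52223}{6} = \left(- \frac{1}{6}\right) \left(-51909\right) = \frac{17303}{2} \approx 8651.5$)
$\left(-199300 + Y\right) + X = \left(-199300 + 47626\right) + \frac{17303}{2} = -151674 + \frac{17303}{2} = - \frac{286045}{2}$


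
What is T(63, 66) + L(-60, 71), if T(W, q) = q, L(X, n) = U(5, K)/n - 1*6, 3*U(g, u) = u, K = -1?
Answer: 12779/213 ≈ 59.995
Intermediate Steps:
U(g, u) = u/3
L(X, n) = -6 - 1/(3*n) (L(X, n) = ((1/3)*(-1))/n - 1*6 = -1/(3*n) - 6 = -6 - 1/(3*n))
T(63, 66) + L(-60, 71) = 66 + (-6 - 1/3/71) = 66 + (-6 - 1/3*1/71) = 66 + (-6 - 1/213) = 66 - 1279/213 = 12779/213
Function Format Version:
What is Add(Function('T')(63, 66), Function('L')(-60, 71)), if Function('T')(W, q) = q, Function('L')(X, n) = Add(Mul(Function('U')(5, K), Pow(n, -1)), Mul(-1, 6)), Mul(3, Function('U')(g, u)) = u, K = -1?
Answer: Rational(12779, 213) ≈ 59.995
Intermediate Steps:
Function('U')(g, u) = Mul(Rational(1, 3), u)
Function('L')(X, n) = Add(-6, Mul(Rational(-1, 3), Pow(n, -1))) (Function('L')(X, n) = Add(Mul(Mul(Rational(1, 3), -1), Pow(n, -1)), Mul(-1, 6)) = Add(Mul(Rational(-1, 3), Pow(n, -1)), -6) = Add(-6, Mul(Rational(-1, 3), Pow(n, -1))))
Add(Function('T')(63, 66), Function('L')(-60, 71)) = Add(66, Add(-6, Mul(Rational(-1, 3), Pow(71, -1)))) = Add(66, Add(-6, Mul(Rational(-1, 3), Rational(1, 71)))) = Add(66, Add(-6, Rational(-1, 213))) = Add(66, Rational(-1279, 213)) = Rational(12779, 213)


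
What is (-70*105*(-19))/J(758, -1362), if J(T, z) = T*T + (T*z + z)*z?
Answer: 13965/140855296 ≈ 9.9144e-5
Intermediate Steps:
J(T, z) = T² + z*(z + T*z) (J(T, z) = T² + (z + T*z)*z = T² + z*(z + T*z))
(-70*105*(-19))/J(758, -1362) = (-70*105*(-19))/(758² + (-1362)² + 758*(-1362)²) = (-7350*(-19))/(574564 + 1855044 + 758*1855044) = 139650/(574564 + 1855044 + 1406123352) = 139650/1408552960 = 139650*(1/1408552960) = 13965/140855296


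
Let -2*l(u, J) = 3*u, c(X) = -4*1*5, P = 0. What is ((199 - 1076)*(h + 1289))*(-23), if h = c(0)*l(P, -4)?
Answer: 26000419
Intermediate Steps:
c(X) = -20 (c(X) = -4*5 = -20)
l(u, J) = -3*u/2
h = 0 (h = -(-30)*0 = -20*0 = 0)
((199 - 1076)*(h + 1289))*(-23) = ((199 - 1076)*(0 + 1289))*(-23) = -877*1289*(-23) = -1130453*(-23) = 26000419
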